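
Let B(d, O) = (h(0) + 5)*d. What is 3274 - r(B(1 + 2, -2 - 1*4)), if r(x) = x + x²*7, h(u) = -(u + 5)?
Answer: 3274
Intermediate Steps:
h(u) = -5 - u (h(u) = -(5 + u) = -5 - u)
B(d, O) = 0 (B(d, O) = ((-5 - 1*0) + 5)*d = ((-5 + 0) + 5)*d = (-5 + 5)*d = 0*d = 0)
r(x) = x + 7*x²
3274 - r(B(1 + 2, -2 - 1*4)) = 3274 - 0*(1 + 7*0) = 3274 - 0*(1 + 0) = 3274 - 0 = 3274 - 1*0 = 3274 + 0 = 3274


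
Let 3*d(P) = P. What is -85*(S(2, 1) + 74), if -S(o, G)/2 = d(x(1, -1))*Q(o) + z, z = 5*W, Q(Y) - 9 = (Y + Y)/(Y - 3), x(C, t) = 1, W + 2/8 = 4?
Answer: -16915/6 ≈ -2819.2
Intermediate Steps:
W = 15/4 (W = -1/4 + 4 = 15/4 ≈ 3.7500)
d(P) = P/3
Q(Y) = 9 + 2*Y/(-3 + Y) (Q(Y) = 9 + (Y + Y)/(Y - 3) = 9 + (2*Y)/(-3 + Y) = 9 + 2*Y/(-3 + Y))
z = 75/4 (z = 5*(15/4) = 75/4 ≈ 18.750)
S(o, G) = -75/2 - 2*(-27 + 11*o)/(3*(-3 + o)) (S(o, G) = -2*(((1/3)*1)*((-27 + 11*o)/(-3 + o)) + 75/4) = -2*(((-27 + 11*o)/(-3 + o))/3 + 75/4) = -2*((-27 + 11*o)/(3*(-3 + o)) + 75/4) = -2*(75/4 + (-27 + 11*o)/(3*(-3 + o))) = -75/2 - 2*(-27 + 11*o)/(3*(-3 + o)))
-85*(S(2, 1) + 74) = -85*((783 - 269*2)/(6*(-3 + 2)) + 74) = -85*((1/6)*(783 - 538)/(-1) + 74) = -85*((1/6)*(-1)*245 + 74) = -85*(-245/6 + 74) = -85*199/6 = -16915/6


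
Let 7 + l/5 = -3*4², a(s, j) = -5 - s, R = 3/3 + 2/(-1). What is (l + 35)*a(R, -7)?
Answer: 960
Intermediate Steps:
R = -1 (R = 3*(⅓) + 2*(-1) = 1 - 2 = -1)
l = -275 (l = -35 + 5*(-3*4²) = -35 + 5*(-3*16) = -35 + 5*(-48) = -35 - 240 = -275)
(l + 35)*a(R, -7) = (-275 + 35)*(-5 - 1*(-1)) = -240*(-5 + 1) = -240*(-4) = 960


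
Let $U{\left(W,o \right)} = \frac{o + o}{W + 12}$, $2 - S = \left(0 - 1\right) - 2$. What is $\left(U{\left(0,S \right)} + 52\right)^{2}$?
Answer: $\frac{100489}{36} \approx 2791.4$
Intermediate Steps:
$S = 5$ ($S = 2 - \left(\left(0 - 1\right) - 2\right) = 2 - \left(-1 - 2\right) = 2 - -3 = 2 + 3 = 5$)
$U{\left(W,o \right)} = \frac{2 o}{12 + W}$
$\left(U{\left(0,S \right)} + 52\right)^{2} = \left(2 \cdot 5 \frac{1}{12 + 0} + 52\right)^{2} = \left(2 \cdot 5 \cdot \frac{1}{12} + 52\right)^{2} = \left(\frac{5}{6} + 52\right)^{2} = \left(\frac{317}{6}\right)^{2} = \frac{100489}{36}$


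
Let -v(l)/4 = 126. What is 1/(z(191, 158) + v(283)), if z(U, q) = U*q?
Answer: 1/29674 ≈ 3.3700e-5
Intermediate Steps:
v(l) = -504 (v(l) = -4*126 = -504)
1/(z(191, 158) + v(283)) = 1/(191*158 - 504) = 1/(30178 - 504) = 1/29674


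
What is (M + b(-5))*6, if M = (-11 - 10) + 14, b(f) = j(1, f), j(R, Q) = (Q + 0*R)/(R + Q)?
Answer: -69/2 ≈ -34.500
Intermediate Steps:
j(R, Q) = Q/(Q + R) (j(R, Q) = (Q + 0)/(Q + R) = Q/(Q + R))
b(f) = f/(1 + f) (b(f) = f/(f + 1) = f/(1 + f))
M = -7 (M = -21 + 14 = -7)
(M + b(-5))*6 = (-7 - 5/(1 - 5))*6 = (-7 - 5/(-4))*6 = (-7 - 5*(-¼))*6 = (-7 + 5/4)*6 = -23/4*6 = -69/2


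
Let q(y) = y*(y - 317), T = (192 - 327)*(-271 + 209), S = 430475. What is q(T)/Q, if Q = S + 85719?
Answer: 33701805/258097 ≈ 130.58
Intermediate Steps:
T = 8370 (T = -135*(-62) = 8370)
q(y) = y*(-317 + y)
Q = 516194 (Q = 430475 + 85719 = 516194)
q(T)/Q = (8370*(-317 + 8370))/516194 = (8370*8053)*(1/516194) = 67403610*(1/516194) = 33701805/258097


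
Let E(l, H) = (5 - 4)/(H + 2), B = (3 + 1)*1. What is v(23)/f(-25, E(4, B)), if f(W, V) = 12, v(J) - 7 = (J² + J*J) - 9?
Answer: 88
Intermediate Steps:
v(J) = -2 + 2*J² (v(J) = 7 + ((J² + J*J) - 9) = 7 + ((J² + J²) - 9) = 7 + (2*J² - 9) = 7 + (-9 + 2*J²) = -2 + 2*J²)
B = 4 (B = 4*1 = 4)
E(l, H) = 1/(2 + H)
v(23)/f(-25, E(4, B)) = (-2 + 2*23²)/12 = (-2 + 2*529)*(1/12) = (-2 + 1058)*(1/12) = 1056*(1/12) = 88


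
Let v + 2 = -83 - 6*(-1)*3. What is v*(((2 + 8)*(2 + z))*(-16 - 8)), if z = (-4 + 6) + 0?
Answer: 64320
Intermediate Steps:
z = 2 (z = 2 + 0 = 2)
v = -67 (v = -2 + (-83 - 6*(-1)*3) = -2 + (-83 - (-6)*3) = -2 + (-83 - 1*(-18)) = -2 + (-83 + 18) = -2 - 65 = -67)
v*(((2 + 8)*(2 + z))*(-16 - 8)) = -67*(2 + 8)*(2 + 2)*(-16 - 8) = -67*10*4*(-24) = -2680*(-24) = -67*(-960) = 64320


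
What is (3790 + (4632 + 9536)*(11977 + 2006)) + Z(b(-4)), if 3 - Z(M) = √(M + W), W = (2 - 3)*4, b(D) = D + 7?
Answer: 198114937 - I ≈ 1.9811e+8 - 1.0*I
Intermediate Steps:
b(D) = 7 + D
W = -4 (W = -1*4 = -4)
Z(M) = 3 - √(-4 + M) (Z(M) = 3 - √(M - 4) = 3 - √(-4 + M))
(3790 + (4632 + 9536)*(11977 + 2006)) + Z(b(-4)) = (3790 + (4632 + 9536)*(11977 + 2006)) + (3 - √(-4 + (7 - 4))) = (3790 + 14168*13983) + (3 - √(-4 + 3)) = (3790 + 198111144) + (3 - √(-1)) = 198114934 + (3 - I) = 198114937 - I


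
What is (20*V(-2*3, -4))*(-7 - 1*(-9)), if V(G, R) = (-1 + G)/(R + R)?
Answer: 35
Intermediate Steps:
V(G, R) = (-1 + G)/(2*R) (V(G, R) = (-1 + G)/((2*R)) = (-1 + G)*(1/(2*R)) = (-1 + G)/(2*R))
(20*V(-2*3, -4))*(-7 - 1*(-9)) = (20*((1/2)*(-1 - 2*3)/(-4)))*(-7 - 1*(-9)) = (20*((1/2)*(-1/4)*(-1 - 6)))*(-7 + 9) = (20*((1/2)*(-1/4)*(-7)))*2 = (20*(7/8))*2 = (35/2)*2 = 35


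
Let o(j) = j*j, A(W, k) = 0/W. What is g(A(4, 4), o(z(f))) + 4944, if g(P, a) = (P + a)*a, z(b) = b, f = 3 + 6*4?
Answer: 536385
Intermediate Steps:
A(W, k) = 0
f = 27 (f = 3 + 24 = 27)
o(j) = j²
g(P, a) = a*(P + a)
g(A(4, 4), o(z(f))) + 4944 = 27²*(0 + 27²) + 4944 = 729*(0 + 729) + 4944 = 729*729 + 4944 = 531441 + 4944 = 536385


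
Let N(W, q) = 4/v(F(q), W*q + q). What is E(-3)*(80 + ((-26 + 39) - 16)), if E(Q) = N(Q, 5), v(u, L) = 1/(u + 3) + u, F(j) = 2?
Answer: 140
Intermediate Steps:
v(u, L) = u + 1/(3 + u) (v(u, L) = 1/(3 + u) + u = u + 1/(3 + u))
N(W, q) = 20/11 (N(W, q) = 4/(((1 + 2² + 3*2)/(3 + 2))) = 4/(((1 + 4 + 6)/5)) = 4/(((⅕)*11)) = 4/(11/5) = 4*(5/11) = 20/11)
E(Q) = 20/11
E(-3)*(80 + ((-26 + 39) - 16)) = 20*(80 + ((-26 + 39) - 16))/11 = 20*(80 + (13 - 16))/11 = 20*(80 - 3)/11 = (20/11)*77 = 140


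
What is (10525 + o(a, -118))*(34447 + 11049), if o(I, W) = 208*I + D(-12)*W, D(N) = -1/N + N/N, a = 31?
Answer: 2299163108/3 ≈ 7.6639e+8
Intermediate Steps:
D(N) = 1 - 1/N (D(N) = -1/N + 1 = 1 - 1/N)
o(I, W) = 208*I + 13*W/12 (o(I, W) = 208*I + ((-1 - 12)/(-12))*W = 208*I + (-1/12*(-13))*W = 208*I + 13*W/12)
(10525 + o(a, -118))*(34447 + 11049) = (10525 + (208*31 + (13/12)*(-118)))*(34447 + 11049) = (10525 + (6448 - 767/6))*45496 = (10525 + 37921/6)*45496 = (101071/6)*45496 = 2299163108/3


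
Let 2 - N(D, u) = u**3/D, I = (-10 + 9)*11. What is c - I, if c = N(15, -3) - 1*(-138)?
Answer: 764/5 ≈ 152.80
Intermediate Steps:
I = -11 (I = -1*11 = -11)
N(D, u) = 2 - u**3/D
c = 709/5 (c = (2 - 1*(-3)**3/15) - 1*(-138) = (2 - 1*1/15*(-27)) + 138 = (2 + 9/5) + 138 = 19/5 + 138 = 709/5 ≈ 141.80)
c - I = 709/5 - 1*(-11) = 709/5 + 11 = 764/5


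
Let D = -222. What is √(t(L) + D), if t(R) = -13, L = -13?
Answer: I*√235 ≈ 15.33*I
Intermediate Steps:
√(t(L) + D) = √(-13 - 222) = √(-235) = I*√235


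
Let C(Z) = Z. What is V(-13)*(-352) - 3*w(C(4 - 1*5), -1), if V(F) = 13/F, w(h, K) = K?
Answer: 355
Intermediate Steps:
V(-13)*(-352) - 3*w(C(4 - 1*5), -1) = (13/(-13))*(-352) - 3*(-1) = (13*(-1/13))*(-352) + 3 = -1*(-352) + 3 = 352 + 3 = 355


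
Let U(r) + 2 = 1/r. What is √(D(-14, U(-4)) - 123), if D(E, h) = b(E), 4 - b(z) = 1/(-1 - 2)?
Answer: 2*I*√267/3 ≈ 10.893*I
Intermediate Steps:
b(z) = 13/3 (b(z) = 4 - 1/(-1 - 2) = 4 - 1/(-3) = 4 - 1*(-⅓) = 4 + ⅓ = 13/3)
U(r) = -2 + 1/r
D(E, h) = 13/3
√(D(-14, U(-4)) - 123) = √(13/3 - 123) = √(-356/3) = 2*I*√267/3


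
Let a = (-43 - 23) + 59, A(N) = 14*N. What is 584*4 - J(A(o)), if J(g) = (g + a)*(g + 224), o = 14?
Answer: -77044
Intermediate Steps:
a = -7 (a = -66 + 59 = -7)
J(g) = (-7 + g)*(224 + g) (J(g) = (g - 7)*(g + 224) = (-7 + g)*(224 + g))
584*4 - J(A(o)) = 584*4 - (-1568 + (14*14)**2 + 217*(14*14)) = 2336 - (-1568 + 196**2 + 217*196) = 2336 - (-1568 + 38416 + 42532) = 2336 - 1*79380 = 2336 - 79380 = -77044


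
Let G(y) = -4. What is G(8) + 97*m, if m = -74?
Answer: -7182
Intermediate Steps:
G(8) + 97*m = -4 + 97*(-74) = -4 - 7178 = -7182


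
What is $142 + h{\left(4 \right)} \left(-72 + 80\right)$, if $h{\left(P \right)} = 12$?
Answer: $238$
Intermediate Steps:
$142 + h{\left(4 \right)} \left(-72 + 80\right) = 142 + 12 \left(-72 + 80\right) = 142 + 12 \cdot 8 = 142 + 96 = 238$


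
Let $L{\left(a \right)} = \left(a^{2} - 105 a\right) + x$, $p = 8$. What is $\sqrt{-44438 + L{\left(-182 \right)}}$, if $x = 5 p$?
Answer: $2 \sqrt{1959} \approx 88.521$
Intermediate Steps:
$x = 40$ ($x = 5 \cdot 8 = 40$)
$L{\left(a \right)} = 40 + a^{2} - 105 a$ ($L{\left(a \right)} = \left(a^{2} - 105 a\right) + 40 = 40 + a^{2} - 105 a$)
$\sqrt{-44438 + L{\left(-182 \right)}} = \sqrt{-44438 + \left(40 + \left(-182\right)^{2} - -19110\right)} = \sqrt{-44438 + \left(40 + 33124 + 19110\right)} = \sqrt{-44438 + 52274} = \sqrt{7836} = 2 \sqrt{1959}$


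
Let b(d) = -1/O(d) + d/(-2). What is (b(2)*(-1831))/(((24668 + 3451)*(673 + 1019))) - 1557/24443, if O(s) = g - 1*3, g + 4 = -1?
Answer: -84615737251/1329066419616 ≈ -0.063666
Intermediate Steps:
g = -5 (g = -4 - 1 = -5)
O(s) = -8 (O(s) = -5 - 1*3 = -5 - 3 = -8)
b(d) = ⅛ - d/2 (b(d) = -1/(-8) + d/(-2) = -1*(-⅛) + d*(-½) = ⅛ - d/2)
(b(2)*(-1831))/(((24668 + 3451)*(673 + 1019))) - 1557/24443 = ((⅛ - ½*2)*(-1831))/(((24668 + 3451)*(673 + 1019))) - 1557/24443 = ((⅛ - 1)*(-1831))/((28119*1692)) - 1557*1/24443 = -7/8*(-1831)/47577348 - 1557/24443 = (12817/8)*(1/47577348) - 1557/24443 = 1831/54374112 - 1557/24443 = -84615737251/1329066419616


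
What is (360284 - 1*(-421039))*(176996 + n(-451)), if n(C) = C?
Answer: 137938669035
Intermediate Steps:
(360284 - 1*(-421039))*(176996 + n(-451)) = (360284 - 1*(-421039))*(176996 - 451) = (360284 + 421039)*176545 = 781323*176545 = 137938669035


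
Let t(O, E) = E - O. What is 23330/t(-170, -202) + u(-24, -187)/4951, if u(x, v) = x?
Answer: -57753799/79216 ≈ -729.07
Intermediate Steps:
23330/t(-170, -202) + u(-24, -187)/4951 = 23330/(-202 - 1*(-170)) - 24/4951 = 23330/(-202 + 170) - 24*1/4951 = 23330/(-32) - 24/4951 = 23330*(-1/32) - 24/4951 = -11665/16 - 24/4951 = -57753799/79216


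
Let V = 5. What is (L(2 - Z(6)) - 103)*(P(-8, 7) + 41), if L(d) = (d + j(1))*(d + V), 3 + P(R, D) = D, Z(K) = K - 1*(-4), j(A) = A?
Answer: -3690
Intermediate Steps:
Z(K) = 4 + K (Z(K) = K + 4 = 4 + K)
P(R, D) = -3 + D
L(d) = (1 + d)*(5 + d) (L(d) = (d + 1)*(d + 5) = (1 + d)*(5 + d))
(L(2 - Z(6)) - 103)*(P(-8, 7) + 41) = ((5 + (2 - (4 + 6))**2 + 6*(2 - (4 + 6))) - 103)*((-3 + 7) + 41) = ((5 + (2 - 1*10)**2 + 6*(2 - 1*10)) - 103)*(4 + 41) = ((5 + (2 - 10)**2 + 6*(2 - 10)) - 103)*45 = ((5 + (-8)**2 + 6*(-8)) - 103)*45 = ((5 + 64 - 48) - 103)*45 = (21 - 103)*45 = -82*45 = -3690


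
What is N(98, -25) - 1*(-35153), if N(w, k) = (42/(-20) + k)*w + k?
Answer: 162361/5 ≈ 32472.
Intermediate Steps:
N(w, k) = k + w*(-21/10 + k) (N(w, k) = (42*(-1/20) + k)*w + k = (-21/10 + k)*w + k = w*(-21/10 + k) + k = k + w*(-21/10 + k))
N(98, -25) - 1*(-35153) = (-25 - 21/10*98 - 25*98) - 1*(-35153) = (-25 - 1029/5 - 2450) + 35153 = -13404/5 + 35153 = 162361/5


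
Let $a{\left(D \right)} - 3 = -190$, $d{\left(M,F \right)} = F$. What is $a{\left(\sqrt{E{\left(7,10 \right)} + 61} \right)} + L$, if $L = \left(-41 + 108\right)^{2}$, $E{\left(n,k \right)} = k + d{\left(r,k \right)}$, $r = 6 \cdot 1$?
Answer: $4302$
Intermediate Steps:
$r = 6$
$E{\left(n,k \right)} = 2 k$ ($E{\left(n,k \right)} = k + k = 2 k$)
$L = 4489$ ($L = 67^{2} = 4489$)
$a{\left(D \right)} = -187$ ($a{\left(D \right)} = 3 - 190 = -187$)
$a{\left(\sqrt{E{\left(7,10 \right)} + 61} \right)} + L = -187 + 4489 = 4302$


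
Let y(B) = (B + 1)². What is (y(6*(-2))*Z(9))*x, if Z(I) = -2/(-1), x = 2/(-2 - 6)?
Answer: -121/2 ≈ -60.500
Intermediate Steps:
x = -¼ (x = 2/(-8) = -⅛*2 = -¼ ≈ -0.25000)
Z(I) = 2 (Z(I) = -2*(-1) = 2)
y(B) = (1 + B)²
(y(6*(-2))*Z(9))*x = ((1 + 6*(-2))²*2)*(-¼) = ((1 - 12)²*2)*(-¼) = ((-11)²*2)*(-¼) = (121*2)*(-¼) = 242*(-¼) = -121/2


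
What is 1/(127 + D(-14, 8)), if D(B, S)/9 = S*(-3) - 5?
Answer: -1/134 ≈ -0.0074627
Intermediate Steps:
D(B, S) = -45 - 27*S (D(B, S) = 9*(S*(-3) - 5) = 9*(-3*S - 5) = 9*(-5 - 3*S) = -45 - 27*S)
1/(127 + D(-14, 8)) = 1/(127 + (-45 - 27*8)) = 1/(127 + (-45 - 216)) = 1/(127 - 261) = 1/(-134) = -1/134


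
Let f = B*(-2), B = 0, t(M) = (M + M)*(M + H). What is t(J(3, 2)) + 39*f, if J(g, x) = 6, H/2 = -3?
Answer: 0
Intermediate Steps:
H = -6 (H = 2*(-3) = -6)
t(M) = 2*M*(-6 + M) (t(M) = (M + M)*(M - 6) = (2*M)*(-6 + M) = 2*M*(-6 + M))
f = 0 (f = 0*(-2) = 0)
t(J(3, 2)) + 39*f = 2*6*(-6 + 6) + 39*0 = 2*6*0 + 0 = 0 + 0 = 0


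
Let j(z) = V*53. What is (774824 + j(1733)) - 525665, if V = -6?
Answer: 248841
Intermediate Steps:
j(z) = -318 (j(z) = -6*53 = -318)
(774824 + j(1733)) - 525665 = (774824 - 318) - 525665 = 774506 - 525665 = 248841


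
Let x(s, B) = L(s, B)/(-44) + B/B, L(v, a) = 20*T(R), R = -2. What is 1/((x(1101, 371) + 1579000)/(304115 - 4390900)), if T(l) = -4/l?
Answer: -44954635/17369001 ≈ -2.5882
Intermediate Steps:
L(v, a) = 40 (L(v, a) = 20*(-4/(-2)) = 20*(-4*(-1/2)) = 20*2 = 40)
x(s, B) = 1/11 (x(s, B) = 40/(-44) + B/B = 40*(-1/44) + 1 = -10/11 + 1 = 1/11)
1/((x(1101, 371) + 1579000)/(304115 - 4390900)) = 1/((1/11 + 1579000)/(304115 - 4390900)) = 1/((17369001/11)/(-4086785)) = 1/((17369001/11)*(-1/4086785)) = 1/(-17369001/44954635) = -44954635/17369001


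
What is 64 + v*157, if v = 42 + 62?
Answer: 16392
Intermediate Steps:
v = 104
64 + v*157 = 64 + 104*157 = 64 + 16328 = 16392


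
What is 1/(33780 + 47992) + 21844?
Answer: 1786227569/81772 ≈ 21844.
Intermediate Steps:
1/(33780 + 47992) + 21844 = 1/81772 + 21844 = 1786227569/81772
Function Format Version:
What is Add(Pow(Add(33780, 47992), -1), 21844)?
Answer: Rational(1786227569, 81772) ≈ 21844.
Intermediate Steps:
Add(Pow(Add(33780, 47992), -1), 21844) = Add(Pow(81772, -1), 21844) = Add(Rational(1, 81772), 21844) = Rational(1786227569, 81772)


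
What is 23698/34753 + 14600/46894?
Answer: 809343906/814853591 ≈ 0.99324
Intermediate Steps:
23698/34753 + 14600/46894 = 23698*(1/34753) + 14600*(1/46894) = 23698/34753 + 7300/23447 = 809343906/814853591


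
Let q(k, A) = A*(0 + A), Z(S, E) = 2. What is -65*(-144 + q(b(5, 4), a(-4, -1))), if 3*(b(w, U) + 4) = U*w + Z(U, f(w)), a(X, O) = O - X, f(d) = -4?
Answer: 8775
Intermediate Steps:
b(w, U) = -10/3 + U*w/3 (b(w, U) = -4 + (U*w + 2)/3 = -4 + (2 + U*w)/3 = -4 + (2/3 + U*w/3) = -10/3 + U*w/3)
q(k, A) = A**2 (q(k, A) = A*A = A**2)
-65*(-144 + q(b(5, 4), a(-4, -1))) = -65*(-144 + (-1 - 1*(-4))**2) = -65*(-144 + (-1 + 4)**2) = -65*(-144 + 3**2) = -65*(-144 + 9) = -65*(-135) = 8775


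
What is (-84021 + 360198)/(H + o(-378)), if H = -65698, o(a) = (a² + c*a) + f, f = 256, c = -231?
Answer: 92059/54920 ≈ 1.6762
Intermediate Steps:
o(a) = 256 + a² - 231*a (o(a) = (a² - 231*a) + 256 = 256 + a² - 231*a)
(-84021 + 360198)/(H + o(-378)) = (-84021 + 360198)/(-65698 + (256 + (-378)² - 231*(-378))) = 276177/(-65698 + (256 + 142884 + 87318)) = 276177/(-65698 + 230458) = 276177/164760 = 276177*(1/164760) = 92059/54920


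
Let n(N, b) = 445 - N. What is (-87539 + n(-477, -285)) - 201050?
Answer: -287667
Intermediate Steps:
(-87539 + n(-477, -285)) - 201050 = (-87539 + (445 - 1*(-477))) - 201050 = (-87539 + (445 + 477)) - 201050 = (-87539 + 922) - 201050 = -86617 - 201050 = -287667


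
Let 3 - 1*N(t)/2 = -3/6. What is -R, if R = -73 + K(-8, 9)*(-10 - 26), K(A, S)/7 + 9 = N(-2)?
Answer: -431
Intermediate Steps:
N(t) = 7 (N(t) = 6 - (-6)/6 = 6 - 2*(-½) = 6 + 1 = 7)
K(A, S) = -14 (K(A, S) = -63 + 7*7 = -63 + 49 = -14)
R = 431 (R = -73 - 14*(-10 - 26) = -73 - 14*(-36) = -73 + 504 = 431)
-R = -1*431 = -431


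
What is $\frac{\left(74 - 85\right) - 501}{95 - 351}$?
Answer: $2$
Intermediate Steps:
$\frac{\left(74 - 85\right) - 501}{95 - 351} = \frac{\left(74 - 85\right) - 501}{-256} = \left(-11 - 501\right) \left(- \frac{1}{256}\right) = \left(-512\right) \left(- \frac{1}{256}\right) = 2$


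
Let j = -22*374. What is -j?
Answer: 8228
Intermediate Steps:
j = -8228
-j = -1*(-8228) = 8228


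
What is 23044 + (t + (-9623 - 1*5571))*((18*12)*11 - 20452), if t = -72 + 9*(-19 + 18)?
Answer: 276133944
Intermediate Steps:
t = -81 (t = -72 + 9*(-1) = -72 - 9 = -81)
23044 + (t + (-9623 - 1*5571))*((18*12)*11 - 20452) = 23044 + (-81 + (-9623 - 1*5571))*((18*12)*11 - 20452) = 23044 + (-81 + (-9623 - 5571))*(216*11 - 20452) = 23044 + (-81 - 15194)*(2376 - 20452) = 23044 - 15275*(-18076) = 23044 + 276110900 = 276133944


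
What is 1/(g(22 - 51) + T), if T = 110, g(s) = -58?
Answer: 1/52 ≈ 0.019231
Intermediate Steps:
1/(g(22 - 51) + T) = 1/(-58 + 110) = 1/52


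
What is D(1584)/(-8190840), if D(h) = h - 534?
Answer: -5/39004 ≈ -0.00012819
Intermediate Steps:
D(h) = -534 + h
D(1584)/(-8190840) = (-534 + 1584)/(-8190840) = 1050*(-1/8190840) = -5/39004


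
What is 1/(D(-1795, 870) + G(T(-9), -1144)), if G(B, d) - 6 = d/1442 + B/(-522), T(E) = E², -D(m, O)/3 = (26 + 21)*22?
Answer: -41818/129508193 ≈ -0.00032290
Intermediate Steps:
D(m, O) = -3102 (D(m, O) = -3*(26 + 21)*22 = -141*22 = -3*1034 = -3102)
G(B, d) = 6 - B/522 + d/1442 (G(B, d) = 6 + (d/1442 + B/(-522)) = 6 + (d*(1/1442) + B*(-1/522)) = 6 + (d/1442 - B/522) = 6 + (-B/522 + d/1442) = 6 - B/522 + d/1442)
1/(D(-1795, 870) + G(T(-9), -1144)) = 1/(-3102 + (6 - 1/522*(-9)² + (1/1442)*(-1144))) = 1/(-3102 + (6 - 1/522*81 - 572/721)) = 1/(-3102 + (6 - 9/58 - 572/721)) = 1/(-3102 + 211243/41818) = 1/(-129508193/41818) = -41818/129508193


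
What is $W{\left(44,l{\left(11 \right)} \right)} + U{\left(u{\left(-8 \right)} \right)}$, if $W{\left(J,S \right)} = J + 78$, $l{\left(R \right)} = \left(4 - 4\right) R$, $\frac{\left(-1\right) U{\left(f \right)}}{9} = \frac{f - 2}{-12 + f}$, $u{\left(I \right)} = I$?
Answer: $\frac{235}{2} \approx 117.5$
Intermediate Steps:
$U{\left(f \right)} = - \frac{9 \left(-2 + f\right)}{-12 + f}$ ($U{\left(f \right)} = - 9 \frac{f - 2}{-12 + f} = - 9 \frac{-2 + f}{-12 + f} = - \frac{9 \left(-2 + f\right)}{-12 + f}$)
$l{\left(R \right)} = 0$ ($l{\left(R \right)} = 0 R = 0$)
$W{\left(J,S \right)} = 78 + J$
$W{\left(44,l{\left(11 \right)} \right)} + U{\left(u{\left(-8 \right)} \right)} = \left(78 + 44\right) + \frac{9 \left(2 - -8\right)}{-12 - 8} = 122 + \frac{9 \left(2 + 8\right)}{-20} = 122 + 9 \left(- \frac{1}{20}\right) 10 = 122 - \frac{9}{2} = \frac{235}{2}$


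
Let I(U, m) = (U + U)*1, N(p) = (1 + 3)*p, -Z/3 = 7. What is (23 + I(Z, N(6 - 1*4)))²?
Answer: 361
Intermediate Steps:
Z = -21 (Z = -3*7 = -21)
N(p) = 4*p
I(U, m) = 2*U (I(U, m) = (2*U)*1 = 2*U)
(23 + I(Z, N(6 - 1*4)))² = (23 + 2*(-21))² = (23 - 42)² = (-19)² = 361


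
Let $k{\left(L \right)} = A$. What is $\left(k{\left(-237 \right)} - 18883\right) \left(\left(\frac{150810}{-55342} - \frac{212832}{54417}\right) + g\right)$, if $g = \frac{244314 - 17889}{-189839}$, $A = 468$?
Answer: $\frac{808067369626660170}{5604988311923} \approx 1.4417 \cdot 10^{5}$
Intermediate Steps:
$k{\left(L \right)} = 468$
$g = - \frac{226425}{189839}$ ($g = \left(244314 - 17889\right) \left(- \frac{1}{189839}\right) = 226425 \left(- \frac{1}{189839}\right) = - \frac{226425}{189839} \approx -1.1927$)
$\left(k{\left(-237 \right)} - 18883\right) \left(\left(\frac{150810}{-55342} - \frac{212832}{54417}\right) + g\right) = \left(468 - 18883\right) \left(\left(\frac{150810}{-55342} - \frac{212832}{54417}\right) - \frac{226425}{189839}\right) = - 18415 \left(\left(150810 \left(- \frac{1}{55342}\right) - \frac{70944}{18139}\right) - \frac{226425}{189839}\right) = - 18415 \left(\left(- \frac{75405}{27671} - \frac{70944}{18139}\right) - \frac{226425}{189839}\right) = - 18415 \left(- \frac{3330862719}{501924269} - \frac{226425}{189839}\right) = \left(-18415\right) \left(- \frac{43880932371798}{5604988311923}\right) = \frac{808067369626660170}{5604988311923}$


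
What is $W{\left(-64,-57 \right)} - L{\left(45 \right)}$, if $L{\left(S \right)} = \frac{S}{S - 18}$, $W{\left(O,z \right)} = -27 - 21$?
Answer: $- \frac{149}{3} \approx -49.667$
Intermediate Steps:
$W{\left(O,z \right)} = -48$
$L{\left(S \right)} = \frac{S}{-18 + S}$
$W{\left(-64,-57 \right)} - L{\left(45 \right)} = -48 - \frac{45}{-18 + 45} = -48 - \frac{45}{27} = -48 - 45 \cdot \frac{1}{27} = -48 - \frac{5}{3} = - \frac{149}{3}$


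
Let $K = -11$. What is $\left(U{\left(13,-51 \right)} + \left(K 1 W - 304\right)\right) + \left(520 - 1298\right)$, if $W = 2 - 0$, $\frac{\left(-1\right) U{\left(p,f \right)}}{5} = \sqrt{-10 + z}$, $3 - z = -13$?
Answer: $-1104 - 5 \sqrt{6} \approx -1116.2$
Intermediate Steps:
$z = 16$ ($z = 3 - -13 = 3 + 13 = 16$)
$U{\left(p,f \right)} = - 5 \sqrt{6}$ ($U{\left(p,f \right)} = - 5 \sqrt{-10 + 16} = - 5 \sqrt{6}$)
$W = 2$ ($W = 2 + 0 = 2$)
$\left(U{\left(13,-51 \right)} + \left(K 1 W - 304\right)\right) + \left(520 - 1298\right) = \left(- 5 \sqrt{6} - \left(304 - \left(-11\right) 1 \cdot 2\right)\right) + \left(520 - 1298\right) = \left(- 5 \sqrt{6} - 326\right) + \left(520 - 1298\right) = \left(- 5 \sqrt{6} - 326\right) - 778 = \left(-326 - 5 \sqrt{6}\right) - 778 = -1104 - 5 \sqrt{6}$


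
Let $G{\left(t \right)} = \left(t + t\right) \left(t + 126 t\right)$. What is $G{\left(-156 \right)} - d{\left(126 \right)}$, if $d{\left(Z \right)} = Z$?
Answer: $6181218$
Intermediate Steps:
$G{\left(t \right)} = 254 t^{2}$ ($G{\left(t \right)} = 2 t 127 t = 254 t^{2}$)
$G{\left(-156 \right)} - d{\left(126 \right)} = 254 \left(-156\right)^{2} - 126 = 254 \cdot 24336 - 126 = 6181344 - 126 = 6181218$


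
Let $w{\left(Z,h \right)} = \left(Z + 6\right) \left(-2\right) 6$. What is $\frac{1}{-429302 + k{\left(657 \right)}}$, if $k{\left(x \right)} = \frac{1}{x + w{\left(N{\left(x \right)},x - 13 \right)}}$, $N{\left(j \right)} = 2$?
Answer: $- \frac{561}{240838421} \approx -2.3294 \cdot 10^{-6}$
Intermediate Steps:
$w{\left(Z,h \right)} = -72 - 12 Z$ ($w{\left(Z,h \right)} = \left(6 + Z\right) \left(-2\right) 6 = \left(-12 - 2 Z\right) 6 = -72 - 12 Z$)
$k{\left(x \right)} = \frac{1}{-96 + x}$ ($k{\left(x \right)} = \frac{1}{x - 96} = \frac{1}{-96 + x}$)
$\frac{1}{-429302 + k{\left(657 \right)}} = \frac{1}{-429302 + \frac{1}{-96 + 657}} = \frac{1}{-429302 + \frac{1}{561}} = \frac{1}{- \frac{240838421}{561}} = - \frac{561}{240838421}$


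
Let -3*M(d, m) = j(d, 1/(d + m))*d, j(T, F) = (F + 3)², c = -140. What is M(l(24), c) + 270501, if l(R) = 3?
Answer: 5076865169/18769 ≈ 2.7049e+5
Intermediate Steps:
j(T, F) = (3 + F)²
M(d, m) = -d*(3 + 1/(d + m))²/3 (M(d, m) = -(3 + 1/(d + m))²*d/3 = -d*(3 + 1/(d + m))²/3)
M(l(24), c) + 270501 = -⅓*3*(1 + 3*3 + 3*(-140))²/(3 - 140)² + 270501 = -⅓*3*(1 + 9 - 420)²/(-137)² + 270501 = -⅓*3*1/18769*(-410)² + 270501 = -⅓*3*1/18769*168100 + 270501 = -168100/18769 + 270501 = 5076865169/18769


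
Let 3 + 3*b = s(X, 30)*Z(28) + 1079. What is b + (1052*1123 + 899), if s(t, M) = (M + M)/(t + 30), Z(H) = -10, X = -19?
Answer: 39026971/33 ≈ 1.1826e+6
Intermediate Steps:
s(t, M) = 2*M/(30 + t) (s(t, M) = (2*M)/(30 + t) = 2*M/(30 + t))
b = 11236/33 (b = -1 + ((2*30/(30 - 19))*(-10) + 1079)/3 = -1 + ((2*30/11)*(-10) + 1079)/3 = -1 + ((2*30*(1/11))*(-10) + 1079)/3 = -1 + ((60/11)*(-10) + 1079)/3 = -1 + (-600/11 + 1079)/3 = -1 + (⅓)*(11269/11) = -1 + 11269/33 = 11236/33 ≈ 340.48)
b + (1052*1123 + 899) = 11236/33 + (1052*1123 + 899) = 11236/33 + (1181396 + 899) = 11236/33 + 1182295 = 39026971/33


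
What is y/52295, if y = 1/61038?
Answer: 1/3191982210 ≈ 3.1328e-10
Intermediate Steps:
y = 1/61038 ≈ 1.6383e-5
y/52295 = (1/61038)/52295 = (1/61038)*(1/52295) = 1/3191982210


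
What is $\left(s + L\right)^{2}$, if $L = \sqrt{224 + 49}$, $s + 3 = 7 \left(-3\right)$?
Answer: $\left(24 - \sqrt{273}\right)^{2} \approx 55.91$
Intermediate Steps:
$s = -24$ ($s = -3 + 7 \left(-3\right) = -3 - 21 = -24$)
$L = \sqrt{273} \approx 16.523$
$\left(s + L\right)^{2} = \left(-24 + \sqrt{273}\right)^{2}$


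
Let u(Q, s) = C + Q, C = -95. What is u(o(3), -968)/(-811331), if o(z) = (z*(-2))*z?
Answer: 113/811331 ≈ 0.00013928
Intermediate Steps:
o(z) = -2*z² (o(z) = (-2*z)*z = -2*z²)
u(Q, s) = -95 + Q
u(o(3), -968)/(-811331) = (-95 - 2*3²)/(-811331) = (-95 - 2*9)*(-1/811331) = (-95 - 18)*(-1/811331) = -113*(-1/811331) = 113/811331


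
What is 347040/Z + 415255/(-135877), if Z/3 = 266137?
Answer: -94796468575/36161897149 ≈ -2.6214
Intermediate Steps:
Z = 798411 (Z = 3*266137 = 798411)
347040/Z + 415255/(-135877) = 347040/798411 + 415255/(-135877) = 347040*(1/798411) + 415255*(-1/135877) = 115680/266137 - 415255/135877 = -94796468575/36161897149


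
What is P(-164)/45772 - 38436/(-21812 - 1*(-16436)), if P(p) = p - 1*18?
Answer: 36631545/5126464 ≈ 7.1456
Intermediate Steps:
P(p) = -18 + p (P(p) = p - 18 = -18 + p)
P(-164)/45772 - 38436/(-21812 - 1*(-16436)) = (-18 - 164)/45772 - 38436/(-21812 - 1*(-16436)) = -182*1/45772 - 38436/(-21812 + 16436) = -91/22886 - 38436/(-5376) = -91/22886 - 38436*(-1/5376) = -91/22886 + 3203/448 = 36631545/5126464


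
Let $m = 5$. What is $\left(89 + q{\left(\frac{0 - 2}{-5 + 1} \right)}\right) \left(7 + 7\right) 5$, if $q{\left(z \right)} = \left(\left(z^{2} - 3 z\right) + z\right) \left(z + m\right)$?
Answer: $\frac{23765}{4} \approx 5941.3$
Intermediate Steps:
$q{\left(z \right)} = \left(5 + z\right) \left(z^{2} - 2 z\right)$ ($q{\left(z \right)} = \left(\left(z^{2} - 3 z\right) + z\right) \left(z + 5\right) = \left(z^{2} - 2 z\right) \left(5 + z\right) = \left(5 + z\right) \left(z^{2} - 2 z\right)$)
$\left(89 + q{\left(\frac{0 - 2}{-5 + 1} \right)}\right) \left(7 + 7\right) 5 = \left(89 + \frac{0 - 2}{-5 + 1} \left(-10 + \left(\frac{0 - 2}{-5 + 1}\right)^{2} + 3 \frac{0 - 2}{-5 + 1}\right)\right) \left(7 + 7\right) 5 = \left(89 + - \frac{2}{-4} \left(-10 + \left(- \frac{2}{-4}\right)^{2} + 3 \left(- \frac{2}{-4}\right)\right)\right) 14 \cdot 5 = \left(89 + \left(-2\right) \left(- \frac{1}{4}\right) \left(-10 + \left(\left(-2\right) \left(- \frac{1}{4}\right)\right)^{2} + 3 \left(\left(-2\right) \left(- \frac{1}{4}\right)\right)\right)\right) 70 = \left(89 + \frac{-10 + \left(\frac{1}{2}\right)^{2} + 3 \cdot \frac{1}{2}}{2}\right) 70 = \left(89 + \frac{-10 + \frac{1}{4} + \frac{3}{2}}{2}\right) 70 = \left(89 + \frac{1}{2} \left(- \frac{33}{4}\right)\right) 70 = \left(89 - \frac{33}{8}\right) 70 = \frac{679}{8} \cdot 70 = \frac{23765}{4}$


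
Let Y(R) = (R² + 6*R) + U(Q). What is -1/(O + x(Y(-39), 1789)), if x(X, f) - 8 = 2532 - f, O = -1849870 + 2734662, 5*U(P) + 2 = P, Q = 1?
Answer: -1/885543 ≈ -1.1293e-6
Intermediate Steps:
U(P) = -⅖ + P/5
O = 884792
Y(R) = -⅕ + R² + 6*R (Y(R) = (R² + 6*R) + (-⅖ + (⅕)*1) = (R² + 6*R) + (-⅖ + ⅕) = (R² + 6*R) - ⅕ = -⅕ + R² + 6*R)
x(X, f) = 2540 - f (x(X, f) = 8 + (2532 - f) = 2540 - f)
-1/(O + x(Y(-39), 1789)) = -1/(884792 + (2540 - 1*1789)) = -1/(884792 + (2540 - 1789)) = -1/(884792 + 751) = -1/885543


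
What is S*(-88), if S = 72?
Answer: -6336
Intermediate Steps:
S*(-88) = 72*(-88) = -6336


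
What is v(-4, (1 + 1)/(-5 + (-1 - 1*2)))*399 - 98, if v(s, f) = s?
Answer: -1694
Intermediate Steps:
v(-4, (1 + 1)/(-5 + (-1 - 1*2)))*399 - 98 = -4*399 - 98 = -1596 - 98 = -1694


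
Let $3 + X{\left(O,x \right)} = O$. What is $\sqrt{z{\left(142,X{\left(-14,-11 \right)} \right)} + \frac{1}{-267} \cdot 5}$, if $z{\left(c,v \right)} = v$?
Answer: $\frac{8 i \sqrt{18957}}{267} \approx 4.1254 i$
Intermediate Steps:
$X{\left(O,x \right)} = -3 + O$
$\sqrt{z{\left(142,X{\left(-14,-11 \right)} \right)} + \frac{1}{-267} \cdot 5} = \sqrt{\left(-3 - 14\right) + \frac{1}{-267} \cdot 5} = \sqrt{-17 - \frac{5}{267}} = \sqrt{- \frac{4544}{267}} = \frac{8 i \sqrt{18957}}{267}$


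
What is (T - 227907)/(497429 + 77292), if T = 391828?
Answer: 163921/574721 ≈ 0.28522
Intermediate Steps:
(T - 227907)/(497429 + 77292) = (391828 - 227907)/(497429 + 77292) = 163921/574721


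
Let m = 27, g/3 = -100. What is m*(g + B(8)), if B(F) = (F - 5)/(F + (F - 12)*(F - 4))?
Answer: -64881/8 ≈ -8110.1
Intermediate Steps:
g = -300 (g = 3*(-100) = -300)
B(F) = (-5 + F)/(F + (-12 + F)*(-4 + F))
m*(g + B(8)) = 27*(-300 + (-5 + 8)/(48 + 8² - 15*8)) = 27*(-300 + 3/(48 + 64 - 120)) = 27*(-300 + 3/(-8)) = 27*(-300 - ⅛*3) = 27*(-300 - 3/8) = 27*(-2403/8) = -64881/8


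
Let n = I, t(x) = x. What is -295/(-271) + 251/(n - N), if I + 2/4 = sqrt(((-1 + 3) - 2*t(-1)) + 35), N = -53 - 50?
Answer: 40239965/11346499 - 1004*sqrt(39)/41869 ≈ 3.3967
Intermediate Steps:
N = -103
I = -1/2 + sqrt(39) (I = -1/2 + sqrt(((-1 + 3) - 2*(-1)) + 35) = -1/2 + sqrt((2 + 2) + 35) = -1/2 + sqrt(4 + 35) = -1/2 + sqrt(39) ≈ 5.7450)
n = -1/2 + sqrt(39) ≈ 5.7450
-295/(-271) + 251/(n - N) = -295/(-271) + 251/((-1/2 + sqrt(39)) - 1*(-103)) = -295*(-1/271) + 251/((-1/2 + sqrt(39)) + 103) = 295/271 + 251/(205/2 + sqrt(39))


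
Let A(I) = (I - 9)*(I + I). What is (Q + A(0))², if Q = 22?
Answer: 484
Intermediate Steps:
A(I) = 2*I*(-9 + I) (A(I) = (-9 + I)*(2*I) = 2*I*(-9 + I))
(Q + A(0))² = (22 + 2*0*(-9 + 0))² = (22 + 2*0*(-9))² = (22 + 0)² = 22² = 484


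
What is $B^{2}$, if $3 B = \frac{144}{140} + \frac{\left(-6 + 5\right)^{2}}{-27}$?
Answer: $\frac{877969}{8037225} \approx 0.10924$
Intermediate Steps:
$B = \frac{937}{2835}$ ($B = \frac{\frac{144}{140} + \frac{\left(-6 + 5\right)^{2}}{-27}}{3} = \frac{144 \cdot \frac{1}{140} + \left(-1\right)^{2} \left(- \frac{1}{27}\right)}{3} = \frac{\frac{36}{35} + 1 \left(- \frac{1}{27}\right)}{3} = \frac{\frac{36}{35} - \frac{1}{27}}{3} = \frac{1}{3} \cdot \frac{937}{945} = \frac{937}{2835} \approx 0.33051$)
$B^{2} = \left(\frac{937}{2835}\right)^{2} = \frac{877969}{8037225}$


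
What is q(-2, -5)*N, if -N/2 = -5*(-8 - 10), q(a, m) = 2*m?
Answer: 1800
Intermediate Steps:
N = -180 (N = -(-10)*(-8 - 10) = -(-10)*(-18) = -2*90 = -180)
q(-2, -5)*N = (2*(-5))*(-180) = -10*(-180) = 1800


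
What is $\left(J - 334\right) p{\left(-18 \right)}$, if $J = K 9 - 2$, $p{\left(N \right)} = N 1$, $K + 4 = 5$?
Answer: $5886$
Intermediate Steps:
$K = 1$ ($K = -4 + 5 = 1$)
$p{\left(N \right)} = N$
$J = 7$ ($J = 1 \cdot 9 - 2 = 9 - 2 = 7$)
$\left(J - 334\right) p{\left(-18 \right)} = \left(7 - 334\right) \left(-18\right) = \left(-327\right) \left(-18\right) = 5886$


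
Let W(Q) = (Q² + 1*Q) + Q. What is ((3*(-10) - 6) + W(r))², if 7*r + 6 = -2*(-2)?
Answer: 3196944/2401 ≈ 1331.5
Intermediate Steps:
r = -2/7 (r = -6/7 + (-2*(-2))/7 = -6/7 + (⅐)*4 = -6/7 + 4/7 = -2/7 ≈ -0.28571)
W(Q) = Q² + 2*Q (W(Q) = (Q² + Q) + Q = (Q + Q²) + Q = Q² + 2*Q)
((3*(-10) - 6) + W(r))² = ((3*(-10) - 6) - 2*(2 - 2/7)/7)² = ((-30 - 6) - 2/7*12/7)² = (-36 - 24/49)² = (-1788/49)² = 3196944/2401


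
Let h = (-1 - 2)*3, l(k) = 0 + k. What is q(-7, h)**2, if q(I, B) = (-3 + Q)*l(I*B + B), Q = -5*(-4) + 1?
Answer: 944784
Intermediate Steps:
l(k) = k
Q = 21 (Q = 20 + 1 = 21)
h = -9 (h = -3*3 = -9)
q(I, B) = 18*B + 18*B*I (q(I, B) = (-3 + 21)*(I*B + B) = 18*(B*I + B) = 18*(B + B*I) = 18*B + 18*B*I)
q(-7, h)**2 = (18*(-9)*(1 - 7))**2 = (18*(-9)*(-6))**2 = 972**2 = 944784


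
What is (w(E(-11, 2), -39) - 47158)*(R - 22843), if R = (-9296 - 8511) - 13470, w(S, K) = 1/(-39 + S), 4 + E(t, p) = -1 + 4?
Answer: 2552192313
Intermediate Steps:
E(t, p) = -1 (E(t, p) = -4 + (-1 + 4) = -4 + 3 = -1)
R = -31277 (R = -17807 - 13470 = -31277)
(w(E(-11, 2), -39) - 47158)*(R - 22843) = (1/(-39 - 1) - 47158)*(-31277 - 22843) = (1/(-40) - 47158)*(-54120) = (-1/40 - 47158)*(-54120) = -1886321/40*(-54120) = 2552192313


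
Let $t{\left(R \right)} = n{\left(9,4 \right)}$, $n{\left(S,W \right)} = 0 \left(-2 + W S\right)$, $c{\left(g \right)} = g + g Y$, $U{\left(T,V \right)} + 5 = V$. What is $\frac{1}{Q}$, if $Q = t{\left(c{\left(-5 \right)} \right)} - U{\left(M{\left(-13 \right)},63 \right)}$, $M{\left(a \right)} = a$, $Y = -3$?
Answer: $- \frac{1}{58} \approx -0.017241$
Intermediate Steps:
$U{\left(T,V \right)} = -5 + V$
$c{\left(g \right)} = - 2 g$ ($c{\left(g \right)} = g + g \left(-3\right) = g - 3 g = - 2 g$)
$n{\left(S,W \right)} = 0$ ($n{\left(S,W \right)} = 0 \left(-2 + S W\right) = 0$)
$t{\left(R \right)} = 0$
$Q = -58$ ($Q = 0 - \left(-5 + 63\right) = 0 - 58 = -58$)
$\frac{1}{Q} = \frac{1}{-58} = - \frac{1}{58}$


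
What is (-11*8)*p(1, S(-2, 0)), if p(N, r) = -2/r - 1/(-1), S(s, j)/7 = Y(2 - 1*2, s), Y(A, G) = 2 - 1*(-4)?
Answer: -1760/21 ≈ -83.810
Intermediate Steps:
Y(A, G) = 6 (Y(A, G) = 2 + 4 = 6)
S(s, j) = 42 (S(s, j) = 7*6 = 42)
p(N, r) = 1 - 2/r (p(N, r) = -2/r - 1*(-1) = -2/r + 1 = 1 - 2/r)
(-11*8)*p(1, S(-2, 0)) = (-11*8)*((-2 + 42)/42) = -44*40/21 = -88*20/21 = -1760/21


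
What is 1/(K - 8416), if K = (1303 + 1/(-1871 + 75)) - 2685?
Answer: -1796/17597209 ≈ -0.00010206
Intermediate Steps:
K = -2482073/1796 (K = (1303 + 1/(-1796)) - 2685 = (1303 - 1/1796) - 2685 = 2340187/1796 - 2685 = -2482073/1796 ≈ -1382.0)
1/(K - 8416) = 1/(-2482073/1796 - 8416) = 1/(-17597209/1796) = -1796/17597209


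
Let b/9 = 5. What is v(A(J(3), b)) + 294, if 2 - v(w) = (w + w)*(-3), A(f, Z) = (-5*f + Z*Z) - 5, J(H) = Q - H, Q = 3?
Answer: 12416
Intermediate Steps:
b = 45 (b = 9*5 = 45)
J(H) = 3 - H
A(f, Z) = -5 + Z² - 5*f (A(f, Z) = (-5*f + Z²) - 5 = (Z² - 5*f) - 5 = -5 + Z² - 5*f)
v(w) = 2 + 6*w (v(w) = 2 - (w + w)*(-3) = 2 - 2*w*(-3) = 2 - (-6)*w = 2 + 6*w)
v(A(J(3), b)) + 294 = (2 + 6*(-5 + 45² - 5*(3 - 1*3))) + 294 = (2 + 6*(-5 + 2025 - 5*(3 - 3))) + 294 = (2 + 6*(-5 + 2025 - 5*0)) + 294 = (2 + 6*(-5 + 2025 + 0)) + 294 = (2 + 6*2020) + 294 = (2 + 12120) + 294 = 12122 + 294 = 12416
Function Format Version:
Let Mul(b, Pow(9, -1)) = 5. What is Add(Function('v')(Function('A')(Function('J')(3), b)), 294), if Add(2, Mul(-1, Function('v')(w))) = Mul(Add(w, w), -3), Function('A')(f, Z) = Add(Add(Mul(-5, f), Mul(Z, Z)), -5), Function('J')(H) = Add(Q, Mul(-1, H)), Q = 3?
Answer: 12416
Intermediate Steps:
b = 45 (b = Mul(9, 5) = 45)
Function('J')(H) = Add(3, Mul(-1, H))
Function('A')(f, Z) = Add(-5, Pow(Z, 2), Mul(-5, f)) (Function('A')(f, Z) = Add(Add(Mul(-5, f), Pow(Z, 2)), -5) = Add(Add(Pow(Z, 2), Mul(-5, f)), -5) = Add(-5, Pow(Z, 2), Mul(-5, f)))
Function('v')(w) = Add(2, Mul(6, w)) (Function('v')(w) = Add(2, Mul(-1, Mul(Add(w, w), -3))) = Add(2, Mul(-1, Mul(Mul(2, w), -3))) = Add(2, Mul(-1, Mul(-6, w))) = Add(2, Mul(6, w)))
Add(Function('v')(Function('A')(Function('J')(3), b)), 294) = Add(Add(2, Mul(6, Add(-5, Pow(45, 2), Mul(-5, Add(3, Mul(-1, 3)))))), 294) = Add(Add(2, Mul(6, Add(-5, 2025, Mul(-5, Add(3, -3))))), 294) = Add(Add(2, Mul(6, Add(-5, 2025, Mul(-5, 0)))), 294) = Add(Add(2, Mul(6, Add(-5, 2025, 0))), 294) = Add(Add(2, Mul(6, 2020)), 294) = Add(Add(2, 12120), 294) = Add(12122, 294) = 12416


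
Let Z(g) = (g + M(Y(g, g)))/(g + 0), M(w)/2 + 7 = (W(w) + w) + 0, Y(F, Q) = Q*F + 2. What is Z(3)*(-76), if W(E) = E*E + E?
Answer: -20900/3 ≈ -6966.7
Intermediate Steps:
Y(F, Q) = 2 + F*Q (Y(F, Q) = F*Q + 2 = 2 + F*Q)
W(E) = E + E**2 (W(E) = E**2 + E = E + E**2)
M(w) = -14 + 2*w + 2*w*(1 + w) (M(w) = -14 + 2*((w*(1 + w) + w) + 0) = -14 + 2*((w + w*(1 + w)) + 0) = -14 + 2*(w + w*(1 + w)) = -14 + (2*w + 2*w*(1 + w)) = -14 + 2*w + 2*w*(1 + w))
Z(g) = (-10 + g + 2*g**2 + 2*(2 + g**2)*(3 + g**2))/g (Z(g) = (g + (-14 + 2*(2 + g*g) + 2*(2 + g*g)*(1 + (2 + g*g))))/(g + 0) = (g + (-14 + 2*(2 + g**2) + 2*(2 + g**2)*(1 + (2 + g**2))))/g = (g + (-14 + (4 + 2*g**2) + 2*(2 + g**2)*(3 + g**2)))/g = (g + (-10 + 2*g**2 + 2*(2 + g**2)*(3 + g**2)))/g = (-10 + g + 2*g**2 + 2*(2 + g**2)*(3 + g**2))/g)
Z(3)*(-76) = (1 + 2/3 + 2*3**3 + 12*3)*(-76) = (1 + 2*(1/3) + 2*27 + 36)*(-76) = (1 + 2/3 + 54 + 36)*(-76) = (275/3)*(-76) = -20900/3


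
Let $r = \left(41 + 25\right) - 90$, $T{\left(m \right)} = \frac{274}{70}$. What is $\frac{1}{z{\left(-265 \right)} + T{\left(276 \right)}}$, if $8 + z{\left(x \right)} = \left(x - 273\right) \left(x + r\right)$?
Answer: $\frac{35}{5441727} \approx 6.4318 \cdot 10^{-6}$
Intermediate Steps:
$T{\left(m \right)} = \frac{137}{35}$ ($T{\left(m \right)} = 274 \cdot \frac{1}{70} = \frac{137}{35}$)
$r = -24$ ($r = 66 - 90 = -24$)
$z{\left(x \right)} = -8 + \left(-273 + x\right) \left(-24 + x\right)$ ($z{\left(x \right)} = -8 + \left(x - 273\right) \left(x - 24\right) = -8 + \left(-273 + x\right) \left(-24 + x\right)$)
$\frac{1}{z{\left(-265 \right)} + T{\left(276 \right)}} = \frac{1}{\left(6544 + \left(-265\right)^{2} - -78705\right) + \frac{137}{35}} = \frac{1}{\left(6544 + 70225 + 78705\right) + \frac{137}{35}} = \frac{1}{155474 + \frac{137}{35}} = \frac{1}{\frac{5441727}{35}} = \frac{35}{5441727}$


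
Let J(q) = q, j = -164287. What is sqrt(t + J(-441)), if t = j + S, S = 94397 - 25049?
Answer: 2*I*sqrt(23845) ≈ 308.84*I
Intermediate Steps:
S = 69348
t = -94939 (t = -164287 + 69348 = -94939)
sqrt(t + J(-441)) = sqrt(-94939 - 441) = sqrt(-95380) = 2*I*sqrt(23845)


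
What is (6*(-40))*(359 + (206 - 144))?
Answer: -101040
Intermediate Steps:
(6*(-40))*(359 + (206 - 144)) = -240*(359 + 62) = -240*421 = -101040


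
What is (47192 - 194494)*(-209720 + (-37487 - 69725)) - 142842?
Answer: 46684574622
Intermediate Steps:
(47192 - 194494)*(-209720 + (-37487 - 69725)) - 142842 = -147302*(-209720 - 107212) - 142842 = -147302*(-316932) - 142842 = 46684717464 - 142842 = 46684574622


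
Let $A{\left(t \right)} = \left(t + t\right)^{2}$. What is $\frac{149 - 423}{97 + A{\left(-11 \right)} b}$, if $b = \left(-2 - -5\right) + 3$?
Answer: $- \frac{274}{3001} \approx -0.091303$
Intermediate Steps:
$A{\left(t \right)} = 4 t^{2}$ ($A{\left(t \right)} = \left(2 t\right)^{2} = 4 t^{2}$)
$b = 6$ ($b = \left(-2 + 5\right) + 3 = 3 + 3 = 6$)
$\frac{149 - 423}{97 + A{\left(-11 \right)} b} = \frac{149 - 423}{97 + 4 \left(-11\right)^{2} \cdot 6} = - \frac{274}{97 + 4 \cdot 121 \cdot 6} = - \frac{274}{97 + 484 \cdot 6} = - \frac{274}{97 + 2904} = - \frac{274}{3001}$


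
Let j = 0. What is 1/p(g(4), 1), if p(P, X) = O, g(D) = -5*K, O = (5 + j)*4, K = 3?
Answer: 1/20 ≈ 0.050000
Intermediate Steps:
O = 20 (O = (5 + 0)*4 = 5*4 = 20)
g(D) = -15 (g(D) = -5*3 = -15)
p(P, X) = 20
1/p(g(4), 1) = 1/20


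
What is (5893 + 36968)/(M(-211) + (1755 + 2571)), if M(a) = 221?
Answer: 42861/4547 ≈ 9.4262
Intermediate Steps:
(5893 + 36968)/(M(-211) + (1755 + 2571)) = (5893 + 36968)/(221 + (1755 + 2571)) = 42861/(221 + 4326) = 42861/4547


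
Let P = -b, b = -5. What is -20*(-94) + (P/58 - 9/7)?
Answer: 762793/406 ≈ 1878.8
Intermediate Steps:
P = 5 (P = -1*(-5) = 5)
-20*(-94) + (P/58 - 9/7) = -20*(-94) + (5/58 - 9/7) = 1880 + (5*(1/58) - 9*⅐) = 1880 + (5/58 - 9/7) = 1880 - 487/406 = 762793/406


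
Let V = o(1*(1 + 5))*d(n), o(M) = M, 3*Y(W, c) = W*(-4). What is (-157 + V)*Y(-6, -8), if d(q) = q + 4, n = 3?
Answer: -920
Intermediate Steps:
Y(W, c) = -4*W/3 (Y(W, c) = (W*(-4))/3 = (-4*W)/3 = -4*W/3)
d(q) = 4 + q
V = 42 (V = (1*(1 + 5))*(4 + 3) = (1*6)*7 = 6*7 = 42)
(-157 + V)*Y(-6, -8) = (-157 + 42)*(-4/3*(-6)) = -115*8 = -920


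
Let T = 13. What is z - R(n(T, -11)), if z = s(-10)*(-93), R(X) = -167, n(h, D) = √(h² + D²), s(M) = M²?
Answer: -9133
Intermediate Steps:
n(h, D) = √(D² + h²)
z = -9300 (z = (-10)²*(-93) = 100*(-93) = -9300)
z - R(n(T, -11)) = -9300 - 1*(-167) = -9300 + 167 = -9133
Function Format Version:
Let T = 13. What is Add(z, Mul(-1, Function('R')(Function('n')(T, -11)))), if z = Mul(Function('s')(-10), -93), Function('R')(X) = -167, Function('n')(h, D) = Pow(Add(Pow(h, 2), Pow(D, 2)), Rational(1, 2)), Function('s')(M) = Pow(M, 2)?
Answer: -9133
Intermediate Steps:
Function('n')(h, D) = Pow(Add(Pow(D, 2), Pow(h, 2)), Rational(1, 2))
z = -9300 (z = Mul(Pow(-10, 2), -93) = Mul(100, -93) = -9300)
Add(z, Mul(-1, Function('R')(Function('n')(T, -11)))) = Add(-9300, Mul(-1, -167)) = Add(-9300, 167) = -9133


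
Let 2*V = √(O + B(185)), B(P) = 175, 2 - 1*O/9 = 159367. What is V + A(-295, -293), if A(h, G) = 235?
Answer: 235 + I*√1434110/2 ≈ 235.0 + 598.77*I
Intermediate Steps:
O = -1434285 (O = 18 - 9*159367 = 18 - 1434303 = -1434285)
V = I*√1434110/2 (V = √(-1434285 + 175)/2 = √(-1434110)/2 = (I*√1434110)/2 = I*√1434110/2 ≈ 598.77*I)
V + A(-295, -293) = I*√1434110/2 + 235 = 235 + I*√1434110/2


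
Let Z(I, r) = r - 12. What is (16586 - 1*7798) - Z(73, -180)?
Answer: 8980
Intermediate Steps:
Z(I, r) = -12 + r
(16586 - 1*7798) - Z(73, -180) = (16586 - 1*7798) - (-12 - 180) = (16586 - 7798) - 1*(-192) = 8788 + 192 = 8980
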